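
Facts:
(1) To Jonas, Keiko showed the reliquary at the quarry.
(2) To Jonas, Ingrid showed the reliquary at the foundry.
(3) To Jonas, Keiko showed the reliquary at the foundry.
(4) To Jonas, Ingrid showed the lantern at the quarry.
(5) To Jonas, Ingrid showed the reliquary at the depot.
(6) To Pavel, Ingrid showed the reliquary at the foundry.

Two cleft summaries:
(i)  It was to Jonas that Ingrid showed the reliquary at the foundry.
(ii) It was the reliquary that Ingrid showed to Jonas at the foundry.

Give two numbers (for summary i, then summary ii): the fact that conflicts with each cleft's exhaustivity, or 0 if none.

6, 0

Summary (i) focuses "Jonas" (the recipient); background same agent, thing, setting (Ingrid / the reliquary / at the foundry). Fact (6) matches that background with recipient = Pavel — refutes (i).
Summary (ii) focuses "the reliquary" (the thing); background same agent, recipient, setting (Ingrid / Jonas / at the foundry). No fact matches that background with a different thing, so 0.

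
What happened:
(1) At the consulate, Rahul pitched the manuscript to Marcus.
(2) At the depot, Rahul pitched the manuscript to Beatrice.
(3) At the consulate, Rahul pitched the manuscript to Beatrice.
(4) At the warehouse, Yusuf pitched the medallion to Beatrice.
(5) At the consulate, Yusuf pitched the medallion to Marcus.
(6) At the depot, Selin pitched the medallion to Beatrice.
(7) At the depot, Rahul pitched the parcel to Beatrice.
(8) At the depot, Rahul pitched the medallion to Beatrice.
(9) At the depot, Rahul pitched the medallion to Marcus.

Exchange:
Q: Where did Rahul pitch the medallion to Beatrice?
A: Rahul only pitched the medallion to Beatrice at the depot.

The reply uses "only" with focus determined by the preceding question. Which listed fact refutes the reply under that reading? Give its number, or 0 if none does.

0

The question "Where did ...?" targets the setting, so in the reply the focus falls on "at the depot".
"Only" then excludes alternative settings while the background — Rahul as agent and the medallion as thing and Beatrice as recipient — is held fixed.
No fact keeps Rahul as agent and the medallion as thing and Beatrice as recipient while changing the setting; every other fact differs on something backgrounded. The reply stands.
(Fact (2) would refute a reading with focus on the thing — but that is not what the question asks.)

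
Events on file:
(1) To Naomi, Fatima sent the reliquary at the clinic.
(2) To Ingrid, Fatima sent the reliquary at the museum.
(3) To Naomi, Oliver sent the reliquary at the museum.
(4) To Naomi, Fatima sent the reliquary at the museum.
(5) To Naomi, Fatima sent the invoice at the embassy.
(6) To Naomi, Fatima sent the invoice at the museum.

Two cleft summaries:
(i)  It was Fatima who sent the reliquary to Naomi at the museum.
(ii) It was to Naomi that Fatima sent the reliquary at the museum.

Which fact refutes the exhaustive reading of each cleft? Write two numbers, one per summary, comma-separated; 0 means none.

(i): focus "Fatima". Looking for same thing, recipient, setting (the reliquary / Naomi / at the museum) with some other agent — fact (3) has Oliver there. Refuted.
(ii): focus "Naomi". Looking for same agent, thing, setting (Fatima / the reliquary / at the museum) with some other recipient — fact (2) has Ingrid there. Refuted.

3, 2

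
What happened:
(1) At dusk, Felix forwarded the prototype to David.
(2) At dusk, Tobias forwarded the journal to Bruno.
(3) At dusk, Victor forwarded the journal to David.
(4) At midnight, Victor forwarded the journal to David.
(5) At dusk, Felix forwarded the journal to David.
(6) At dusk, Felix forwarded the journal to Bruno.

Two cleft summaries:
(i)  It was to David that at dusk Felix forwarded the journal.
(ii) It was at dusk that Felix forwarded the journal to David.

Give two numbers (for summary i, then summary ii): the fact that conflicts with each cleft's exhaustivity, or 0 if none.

(i): focus "David". Looking for agent = Felix, thing = the journal, setting = at dusk with some other recipient — fact (6) has Bruno there. Refuted.
(ii): focus "at dusk". No fact shares agent = Felix, thing = the journal, recipient = David with a different setting. 0.

6, 0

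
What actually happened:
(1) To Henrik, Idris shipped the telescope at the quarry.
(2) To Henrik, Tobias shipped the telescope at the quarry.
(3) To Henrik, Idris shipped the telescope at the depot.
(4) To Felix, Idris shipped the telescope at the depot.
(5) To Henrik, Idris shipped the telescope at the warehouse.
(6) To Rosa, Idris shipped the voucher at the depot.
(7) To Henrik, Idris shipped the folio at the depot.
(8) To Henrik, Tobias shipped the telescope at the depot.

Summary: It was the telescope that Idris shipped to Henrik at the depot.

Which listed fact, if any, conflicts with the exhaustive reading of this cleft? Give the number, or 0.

7

The cleft puts "the telescope" in focus and presupposes the open proposition with same agent, recipient, setting (Idris / Henrik / at the depot).
The exhaustive reading says no other thing fits that background.
Fact (7) shares the background but with thing = the folio; exhaustivity is violated.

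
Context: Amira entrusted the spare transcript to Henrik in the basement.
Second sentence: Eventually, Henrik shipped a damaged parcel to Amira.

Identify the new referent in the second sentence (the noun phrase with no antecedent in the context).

"Henrik" and "Amira" in the second sentence are given — already mentioned in the context.
"a damaged parcel" has no antecedent in the context; it is discourse-new (the indefinite article also signals a new referent).

a damaged parcel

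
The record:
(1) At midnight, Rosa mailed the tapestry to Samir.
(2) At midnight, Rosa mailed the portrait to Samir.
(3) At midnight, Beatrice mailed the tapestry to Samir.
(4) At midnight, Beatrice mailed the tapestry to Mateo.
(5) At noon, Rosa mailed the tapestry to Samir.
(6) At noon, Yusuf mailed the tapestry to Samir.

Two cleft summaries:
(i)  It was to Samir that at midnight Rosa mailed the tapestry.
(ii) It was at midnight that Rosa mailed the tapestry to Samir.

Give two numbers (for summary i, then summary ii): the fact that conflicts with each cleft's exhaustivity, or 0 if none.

Summary (i) focuses "Samir" (the recipient); background same agent, thing, setting (Rosa / the tapestry / at midnight). No fact matches that background with a different recipient, so 0.
Summary (ii) focuses "at midnight" (the setting); background same agent, thing, recipient (Rosa / the tapestry / Samir). Fact (5) matches that background with setting = at noon — refutes (ii).

0, 5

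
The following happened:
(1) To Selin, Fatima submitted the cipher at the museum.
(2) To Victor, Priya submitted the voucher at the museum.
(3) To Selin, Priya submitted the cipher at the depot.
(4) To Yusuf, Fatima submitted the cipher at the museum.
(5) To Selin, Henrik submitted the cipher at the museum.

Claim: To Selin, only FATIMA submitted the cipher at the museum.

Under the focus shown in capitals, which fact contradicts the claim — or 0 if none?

5

The capitals mark "Fatima" as focus. So "only" rules out other agents, with the rest (thing = the cipher, recipient = Selin, setting = at the museum) as background.
Fact (5) matches on thing = the cipher, recipient = Selin, setting = at the museum, but has agent = Henrik instead. That refutes the claim.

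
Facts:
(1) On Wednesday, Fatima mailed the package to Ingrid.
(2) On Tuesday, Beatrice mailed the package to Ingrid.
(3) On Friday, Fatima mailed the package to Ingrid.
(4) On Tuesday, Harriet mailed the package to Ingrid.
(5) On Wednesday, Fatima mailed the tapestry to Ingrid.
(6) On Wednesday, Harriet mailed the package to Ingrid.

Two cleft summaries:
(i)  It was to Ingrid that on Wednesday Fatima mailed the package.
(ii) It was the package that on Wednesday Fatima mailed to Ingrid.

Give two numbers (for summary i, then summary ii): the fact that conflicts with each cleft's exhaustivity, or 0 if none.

Summary (i) focuses "Ingrid" (the recipient); background Fatima as agent and the package as thing and on Wednesday as setting. No fact matches that background with a different recipient, so 0.
Summary (ii) focuses "the package" (the thing); background Fatima as agent and Ingrid as recipient and on Wednesday as setting. Fact (5) matches that background with thing = the tapestry — refutes (ii).

0, 5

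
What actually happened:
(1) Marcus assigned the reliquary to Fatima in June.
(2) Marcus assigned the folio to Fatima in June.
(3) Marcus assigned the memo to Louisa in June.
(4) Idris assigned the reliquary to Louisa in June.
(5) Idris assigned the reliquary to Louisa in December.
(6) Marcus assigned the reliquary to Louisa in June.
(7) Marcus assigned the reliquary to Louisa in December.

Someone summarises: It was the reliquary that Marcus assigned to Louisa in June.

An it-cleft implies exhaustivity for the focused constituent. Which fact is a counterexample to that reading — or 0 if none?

3

The cleft puts "the reliquary" in focus and presupposes the open proposition with same agent, recipient, setting (Marcus / Louisa / in June).
Exhaustivity: the reliquary is the only thing satisfying that background.
Fact (3) shares the background but with thing = the memo; exhaustivity is violated.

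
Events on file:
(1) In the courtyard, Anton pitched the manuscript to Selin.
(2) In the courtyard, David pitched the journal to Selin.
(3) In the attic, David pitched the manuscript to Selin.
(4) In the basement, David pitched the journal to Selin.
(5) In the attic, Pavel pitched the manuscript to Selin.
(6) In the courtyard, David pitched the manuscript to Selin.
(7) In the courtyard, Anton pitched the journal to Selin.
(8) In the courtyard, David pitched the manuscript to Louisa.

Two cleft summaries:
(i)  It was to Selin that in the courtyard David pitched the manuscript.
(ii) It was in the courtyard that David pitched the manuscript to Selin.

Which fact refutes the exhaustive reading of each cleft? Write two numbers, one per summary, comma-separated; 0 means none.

(i): focus "Selin". Looking for David as agent and the manuscript as thing and in the courtyard as setting with some other recipient — fact (8) has Louisa there. Refuted.
(ii): focus "in the courtyard". Looking for David as agent and the manuscript as thing and Selin as recipient with some other setting — fact (3) has in the attic there. Refuted.

8, 3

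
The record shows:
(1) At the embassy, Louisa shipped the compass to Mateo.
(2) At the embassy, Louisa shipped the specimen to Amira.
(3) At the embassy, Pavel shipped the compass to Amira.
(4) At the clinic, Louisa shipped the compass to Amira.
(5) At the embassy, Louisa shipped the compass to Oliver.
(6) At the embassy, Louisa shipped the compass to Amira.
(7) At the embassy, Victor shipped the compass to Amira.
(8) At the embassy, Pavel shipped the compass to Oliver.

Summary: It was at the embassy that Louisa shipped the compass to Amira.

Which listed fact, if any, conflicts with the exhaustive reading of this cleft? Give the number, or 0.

4

Focus of the cleft: "at the embassy" (the setting). Presupposed background: agent = Louisa, thing = the compass, recipient = Amira.
The exhaustive reading says no other setting fits that background.
Fact (4) shares the background but with setting = at the clinic; exhaustivity is violated.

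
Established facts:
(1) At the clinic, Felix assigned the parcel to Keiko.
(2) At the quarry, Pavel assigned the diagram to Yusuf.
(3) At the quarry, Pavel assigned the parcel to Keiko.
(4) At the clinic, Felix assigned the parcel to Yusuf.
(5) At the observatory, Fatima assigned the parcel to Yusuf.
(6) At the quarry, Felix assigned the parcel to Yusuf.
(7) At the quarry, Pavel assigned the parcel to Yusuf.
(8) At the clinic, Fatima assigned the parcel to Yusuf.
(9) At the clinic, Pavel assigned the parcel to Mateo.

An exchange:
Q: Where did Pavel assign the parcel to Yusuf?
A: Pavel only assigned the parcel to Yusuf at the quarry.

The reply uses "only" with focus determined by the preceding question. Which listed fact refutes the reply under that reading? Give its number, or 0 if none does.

0

Answering "Where did ...?" puts focus on the setting — here, "at the quarry".
"Only" then excludes alternative settings while the background — same agent, thing, recipient (Pavel / the parcel / Yusuf) — is held fixed.
No listed fact shares that background with another setting. Nothing contradicts the reply.
(Fact (3) would refute a reading with focus on the recipient — but that is not what the question asks.)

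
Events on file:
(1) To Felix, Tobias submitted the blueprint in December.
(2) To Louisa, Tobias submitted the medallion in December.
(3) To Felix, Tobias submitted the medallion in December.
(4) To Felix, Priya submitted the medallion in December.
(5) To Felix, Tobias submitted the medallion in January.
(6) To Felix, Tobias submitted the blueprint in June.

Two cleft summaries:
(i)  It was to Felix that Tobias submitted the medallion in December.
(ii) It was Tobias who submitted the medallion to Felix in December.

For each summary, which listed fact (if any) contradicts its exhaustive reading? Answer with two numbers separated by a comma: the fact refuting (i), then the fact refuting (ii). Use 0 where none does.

Summary (i) focuses "Felix" (the recipient); background Tobias as agent and the medallion as thing and in December as setting. Fact (2) matches that background with recipient = Louisa — refutes (i).
Summary (ii) focuses "Tobias" (the agent); background the medallion as thing and Felix as recipient and in December as setting. Fact (4) matches that background with agent = Priya — refutes (ii).

2, 4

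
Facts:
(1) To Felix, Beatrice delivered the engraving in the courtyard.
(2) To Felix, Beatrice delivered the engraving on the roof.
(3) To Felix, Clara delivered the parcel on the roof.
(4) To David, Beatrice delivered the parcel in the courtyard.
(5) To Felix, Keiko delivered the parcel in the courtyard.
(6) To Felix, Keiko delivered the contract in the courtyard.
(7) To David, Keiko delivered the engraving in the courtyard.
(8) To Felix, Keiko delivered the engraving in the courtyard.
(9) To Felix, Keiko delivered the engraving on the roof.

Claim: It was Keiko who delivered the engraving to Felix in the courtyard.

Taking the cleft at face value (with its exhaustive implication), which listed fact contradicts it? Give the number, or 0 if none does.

1

Focus of the cleft: "Keiko" (the agent). Presupposed background: same thing, recipient, setting (the engraving / Felix / in the courtyard).
Exhaustivity: Keiko is the only agent satisfying that background.
Fact (1) shares the background but with agent = Beatrice; exhaustivity is violated.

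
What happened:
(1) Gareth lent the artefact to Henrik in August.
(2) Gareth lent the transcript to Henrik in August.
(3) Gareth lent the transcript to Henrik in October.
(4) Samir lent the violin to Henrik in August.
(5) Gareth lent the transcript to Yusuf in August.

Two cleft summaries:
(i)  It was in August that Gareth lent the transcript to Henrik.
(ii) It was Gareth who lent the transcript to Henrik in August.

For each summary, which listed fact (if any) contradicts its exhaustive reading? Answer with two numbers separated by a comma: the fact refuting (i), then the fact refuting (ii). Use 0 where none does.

3, 0

Summary (i) focuses "in August" (the setting); background Gareth as agent and the transcript as thing and Henrik as recipient. Fact (3) matches that background with setting = in October — refutes (i).
Summary (ii) focuses "Gareth" (the agent); background the transcript as thing and Henrik as recipient and in August as setting. No fact matches that background with a different agent, so 0.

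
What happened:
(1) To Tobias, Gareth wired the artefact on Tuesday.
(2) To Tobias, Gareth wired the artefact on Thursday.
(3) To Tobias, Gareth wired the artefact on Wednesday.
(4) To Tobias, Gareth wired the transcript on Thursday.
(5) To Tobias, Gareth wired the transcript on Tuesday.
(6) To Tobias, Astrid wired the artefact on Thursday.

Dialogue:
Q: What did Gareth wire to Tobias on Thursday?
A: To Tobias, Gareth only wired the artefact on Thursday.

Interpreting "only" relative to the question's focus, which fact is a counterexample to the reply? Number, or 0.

4

Answering "What did ...?" puts focus on the thing — here, "the artefact".
"Only" then excludes alternative things while the background — Gareth as agent and Tobias as recipient and on Thursday as setting — is held fixed.
Fact (4) keeps Gareth as agent and Tobias as recipient and on Thursday as setting but has thing = the transcript; that refutes the reply.
(Fact (1) would refute a reading with focus on the setting — but that is not what the question asks.)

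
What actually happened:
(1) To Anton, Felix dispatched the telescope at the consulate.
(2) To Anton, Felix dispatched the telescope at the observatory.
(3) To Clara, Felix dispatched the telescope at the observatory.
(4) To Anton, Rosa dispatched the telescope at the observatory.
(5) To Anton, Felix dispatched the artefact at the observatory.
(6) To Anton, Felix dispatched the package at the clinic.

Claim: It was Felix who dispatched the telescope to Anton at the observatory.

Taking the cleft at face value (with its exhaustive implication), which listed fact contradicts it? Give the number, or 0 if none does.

4

Focus of the cleft: "Felix" (the agent). Presupposed background: same thing, recipient, setting (the telescope / Anton / at the observatory).
The exhaustive reading says no other agent fits that background.
But fact (4) also has same thing, recipient, setting (the telescope / Anton / at the observatory), with agent = Rosa — so the exhaustive reading fails.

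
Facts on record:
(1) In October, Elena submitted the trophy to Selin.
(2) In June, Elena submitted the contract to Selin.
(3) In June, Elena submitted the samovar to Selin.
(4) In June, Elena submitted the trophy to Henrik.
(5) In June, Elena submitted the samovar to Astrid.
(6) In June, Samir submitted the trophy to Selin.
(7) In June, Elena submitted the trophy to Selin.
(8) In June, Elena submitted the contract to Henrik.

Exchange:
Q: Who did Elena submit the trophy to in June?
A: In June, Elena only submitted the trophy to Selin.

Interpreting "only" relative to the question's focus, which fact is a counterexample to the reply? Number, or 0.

The question "Who did ... to ...?" targets the recipient, so in the reply the focus falls on "Selin".
So "only" ranges over recipients; the rest (Elena as agent and the trophy as thing and in June as setting) is presupposed.
Fact (4) keeps Elena as agent and the trophy as thing and in June as setting but has recipient = Henrik; that refutes the reply.
(Fact (1) would refute a reading with focus on the setting — but that is not what the question asks.)

4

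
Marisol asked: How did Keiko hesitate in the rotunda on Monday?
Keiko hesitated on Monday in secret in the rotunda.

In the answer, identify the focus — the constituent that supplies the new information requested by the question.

The wh-word "how" asks about the manner.
In the answer, "Keiko", "in the rotunda" and "on Monday" are given — repeated from the question.
The constituent filling the manner gap is "in secret"; that is the focus and would carry nuclear stress.

in secret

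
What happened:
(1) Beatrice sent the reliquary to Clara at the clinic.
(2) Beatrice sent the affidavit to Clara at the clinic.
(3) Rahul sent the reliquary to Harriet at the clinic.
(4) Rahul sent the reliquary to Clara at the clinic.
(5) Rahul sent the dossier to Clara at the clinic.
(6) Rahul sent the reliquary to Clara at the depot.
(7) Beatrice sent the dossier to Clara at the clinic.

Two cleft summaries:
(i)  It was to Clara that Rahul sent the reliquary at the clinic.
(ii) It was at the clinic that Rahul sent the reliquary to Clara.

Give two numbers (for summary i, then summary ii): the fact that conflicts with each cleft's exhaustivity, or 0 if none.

3, 6

(i): focus "Clara". Looking for same agent, thing, setting (Rahul / the reliquary / at the clinic) with some other recipient — fact (3) has Harriet there. Refuted.
(ii): focus "at the clinic". Looking for same agent, thing, recipient (Rahul / the reliquary / Clara) with some other setting — fact (6) has at the depot there. Refuted.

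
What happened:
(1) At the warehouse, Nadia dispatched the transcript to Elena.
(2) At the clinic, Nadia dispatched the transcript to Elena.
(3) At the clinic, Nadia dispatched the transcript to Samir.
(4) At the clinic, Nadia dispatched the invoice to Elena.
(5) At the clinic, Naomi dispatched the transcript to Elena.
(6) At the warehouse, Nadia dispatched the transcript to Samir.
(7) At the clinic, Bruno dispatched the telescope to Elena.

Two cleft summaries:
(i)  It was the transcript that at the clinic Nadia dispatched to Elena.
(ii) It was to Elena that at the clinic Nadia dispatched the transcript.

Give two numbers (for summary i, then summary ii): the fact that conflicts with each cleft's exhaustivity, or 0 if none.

(i): focus "the transcript". Looking for Nadia as agent and Elena as recipient and at the clinic as setting with some other thing — fact (4) has the invoice there. Refuted.
(ii): focus "Elena". Looking for Nadia as agent and the transcript as thing and at the clinic as setting with some other recipient — fact (3) has Samir there. Refuted.

4, 3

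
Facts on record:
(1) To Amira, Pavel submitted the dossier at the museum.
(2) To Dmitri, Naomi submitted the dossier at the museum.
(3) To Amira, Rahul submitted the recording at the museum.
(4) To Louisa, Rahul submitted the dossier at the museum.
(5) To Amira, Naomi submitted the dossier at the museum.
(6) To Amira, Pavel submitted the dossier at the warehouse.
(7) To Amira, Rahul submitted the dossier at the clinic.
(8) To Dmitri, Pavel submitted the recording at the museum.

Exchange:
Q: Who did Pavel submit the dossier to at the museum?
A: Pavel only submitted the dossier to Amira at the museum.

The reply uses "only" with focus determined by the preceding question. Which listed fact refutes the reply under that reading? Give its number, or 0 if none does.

The question "Who did ... to ...?" targets the recipient, so in the reply the focus falls on "Amira".
So "only" ranges over recipients; the rest (Pavel as agent and the dossier as thing and at the museum as setting) is presupposed.
No listed fact shares that background with another recipient. Nothing contradicts the reply.
(Fact (6) would refute a reading with focus on the setting — but that is not what the question asks.)

0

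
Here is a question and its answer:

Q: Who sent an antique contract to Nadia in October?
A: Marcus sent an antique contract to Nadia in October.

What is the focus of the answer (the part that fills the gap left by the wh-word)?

The wh-word "who" asks about the subject (agent).
In the answer, "an antique contract", "to Nadia" and "in October" are given — repeated from the question.
The constituent filling the subject (agent) gap is "Marcus"; that is the focus and would carry nuclear stress.

Marcus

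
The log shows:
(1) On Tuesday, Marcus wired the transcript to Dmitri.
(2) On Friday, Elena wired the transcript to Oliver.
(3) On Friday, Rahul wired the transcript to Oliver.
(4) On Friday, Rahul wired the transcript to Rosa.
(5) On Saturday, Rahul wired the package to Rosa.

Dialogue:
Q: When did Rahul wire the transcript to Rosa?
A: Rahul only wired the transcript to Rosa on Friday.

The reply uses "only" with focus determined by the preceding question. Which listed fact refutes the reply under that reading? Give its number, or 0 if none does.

0

Answering "When did ...?" puts focus on the setting — here, "on Friday".
"Only" then excludes alternative settings while the background — same agent, thing, recipient (Rahul / the transcript / Rosa) — is held fixed.
No listed fact shares that background with another setting. Nothing contradicts the reply.
(Fact (3) would refute a reading with focus on the recipient — but that is not what the question asks.)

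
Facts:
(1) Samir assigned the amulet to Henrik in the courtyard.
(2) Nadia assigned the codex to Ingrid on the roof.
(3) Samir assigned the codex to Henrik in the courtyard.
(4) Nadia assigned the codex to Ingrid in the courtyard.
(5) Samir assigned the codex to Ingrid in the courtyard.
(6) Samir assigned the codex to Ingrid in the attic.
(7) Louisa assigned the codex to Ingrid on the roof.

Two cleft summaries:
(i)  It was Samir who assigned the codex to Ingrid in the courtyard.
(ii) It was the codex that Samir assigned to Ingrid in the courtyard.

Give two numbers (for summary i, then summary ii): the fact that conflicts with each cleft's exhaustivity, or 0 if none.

Summary (i) focuses "Samir" (the agent); background the codex as thing and Ingrid as recipient and in the courtyard as setting. Fact (4) matches that background with agent = Nadia — refutes (i).
Summary (ii) focuses "the codex" (the thing); background Samir as agent and Ingrid as recipient and in the courtyard as setting. No fact matches that background with a different thing, so 0.

4, 0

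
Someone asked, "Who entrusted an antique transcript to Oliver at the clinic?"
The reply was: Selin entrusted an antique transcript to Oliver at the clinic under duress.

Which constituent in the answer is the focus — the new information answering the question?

The wh-word "who" asks about the subject (agent).
In the answer, "an antique transcript", "to Oliver" and "at the clinic" are given — repeated from the question.
"under duress" is also new, but it specifies the manner, which is not what the question asks about — so it is not the focus.
The constituent filling the subject (agent) gap is "Selin"; that is the focus.

Selin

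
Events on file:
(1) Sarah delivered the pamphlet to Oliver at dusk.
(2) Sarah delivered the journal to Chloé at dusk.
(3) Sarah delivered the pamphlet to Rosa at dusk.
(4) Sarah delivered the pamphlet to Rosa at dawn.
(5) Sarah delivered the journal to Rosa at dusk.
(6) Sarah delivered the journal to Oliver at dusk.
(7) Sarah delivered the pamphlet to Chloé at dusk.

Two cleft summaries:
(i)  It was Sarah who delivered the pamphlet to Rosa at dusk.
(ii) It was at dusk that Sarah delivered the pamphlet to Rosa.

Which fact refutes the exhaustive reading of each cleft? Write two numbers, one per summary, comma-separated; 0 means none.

0, 4

Summary (i) focuses "Sarah" (the agent); background thing = the pamphlet, recipient = Rosa, setting = at dusk. No fact matches that background with a different agent, so 0.
Summary (ii) focuses "at dusk" (the setting); background agent = Sarah, thing = the pamphlet, recipient = Rosa. Fact (4) matches that background with setting = at dawn — refutes (ii).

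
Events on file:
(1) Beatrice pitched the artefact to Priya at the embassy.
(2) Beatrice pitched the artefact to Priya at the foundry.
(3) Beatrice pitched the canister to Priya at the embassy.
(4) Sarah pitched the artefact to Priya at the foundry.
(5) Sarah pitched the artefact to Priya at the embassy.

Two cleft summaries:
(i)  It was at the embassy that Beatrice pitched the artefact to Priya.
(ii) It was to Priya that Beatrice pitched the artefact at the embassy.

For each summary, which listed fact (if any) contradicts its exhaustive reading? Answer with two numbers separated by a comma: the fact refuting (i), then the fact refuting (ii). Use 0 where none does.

(i): focus "at the embassy". Looking for same agent, thing, recipient (Beatrice / the artefact / Priya) with some other setting — fact (2) has at the foundry there. Refuted.
(ii): focus "Priya". No fact shares same agent, thing, setting (Beatrice / the artefact / at the embassy) with a different recipient. 0.

2, 0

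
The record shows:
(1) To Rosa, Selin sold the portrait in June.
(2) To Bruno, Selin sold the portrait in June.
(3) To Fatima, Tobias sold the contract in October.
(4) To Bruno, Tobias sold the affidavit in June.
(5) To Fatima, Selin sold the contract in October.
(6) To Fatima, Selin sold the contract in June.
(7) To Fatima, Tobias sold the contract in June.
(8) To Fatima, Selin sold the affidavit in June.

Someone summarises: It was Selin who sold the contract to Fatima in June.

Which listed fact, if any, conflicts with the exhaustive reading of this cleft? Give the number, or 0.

Focus of the cleft: "Selin" (the agent). Presupposed background: thing = the contract, recipient = Fatima, setting = in June.
Exhaustivity: Selin is the only agent satisfying that background.
Fact (7) shares the background but with agent = Tobias; exhaustivity is violated.

7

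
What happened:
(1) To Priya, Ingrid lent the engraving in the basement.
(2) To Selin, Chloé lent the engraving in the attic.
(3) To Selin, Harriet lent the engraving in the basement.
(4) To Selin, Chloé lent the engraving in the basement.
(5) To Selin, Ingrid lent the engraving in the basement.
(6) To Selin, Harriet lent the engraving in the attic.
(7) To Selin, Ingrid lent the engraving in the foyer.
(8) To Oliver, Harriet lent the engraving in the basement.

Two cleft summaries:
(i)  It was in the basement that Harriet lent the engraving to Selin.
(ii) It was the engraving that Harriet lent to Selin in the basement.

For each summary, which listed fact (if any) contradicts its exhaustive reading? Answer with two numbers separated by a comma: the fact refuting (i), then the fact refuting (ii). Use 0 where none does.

6, 0

Summary (i) focuses "in the basement" (the setting); background Harriet as agent and the engraving as thing and Selin as recipient. Fact (6) matches that background with setting = in the attic — refutes (i).
Summary (ii) focuses "the engraving" (the thing); background Harriet as agent and Selin as recipient and in the basement as setting. No fact matches that background with a different thing, so 0.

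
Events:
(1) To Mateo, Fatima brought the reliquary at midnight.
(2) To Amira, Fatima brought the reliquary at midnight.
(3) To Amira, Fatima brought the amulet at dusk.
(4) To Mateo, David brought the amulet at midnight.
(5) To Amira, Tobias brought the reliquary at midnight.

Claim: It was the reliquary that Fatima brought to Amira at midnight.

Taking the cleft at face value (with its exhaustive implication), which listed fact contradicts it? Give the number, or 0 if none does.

0

The cleft puts "the reliquary" in focus and presupposes the open proposition with same agent, recipient, setting (Fatima / Amira / at midnight).
The exhaustive reading says no other thing fits that background.
Every other fact differs from the presupposition on some backgrounded slot, so none challenges the exhaustivity.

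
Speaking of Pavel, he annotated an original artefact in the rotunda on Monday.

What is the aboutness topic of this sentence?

Pavel

The construction explicitly marks "Pavel" as what the sentence is about — the topic.
The remainder of the clause is the comment (what is said about the topic).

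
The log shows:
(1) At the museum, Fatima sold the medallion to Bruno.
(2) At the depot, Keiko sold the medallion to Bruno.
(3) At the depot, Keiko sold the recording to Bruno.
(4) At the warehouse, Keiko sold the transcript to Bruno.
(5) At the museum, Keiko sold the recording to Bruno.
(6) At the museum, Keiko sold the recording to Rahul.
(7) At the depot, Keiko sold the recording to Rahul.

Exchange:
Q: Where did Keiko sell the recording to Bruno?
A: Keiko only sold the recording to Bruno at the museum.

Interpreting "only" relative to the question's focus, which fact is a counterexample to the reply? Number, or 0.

The question "Where did ...?" targets the setting, so in the reply the focus falls on "at the museum".
"Only" then excludes alternative settings while the background — same agent, thing, recipient (Keiko / the recording / Bruno) — is held fixed.
Fact (3) shares the background with a different setting (at the depot) — counterexample.
(Fact (6) would refute a reading with focus on the recipient — but that is not what the question asks.)

3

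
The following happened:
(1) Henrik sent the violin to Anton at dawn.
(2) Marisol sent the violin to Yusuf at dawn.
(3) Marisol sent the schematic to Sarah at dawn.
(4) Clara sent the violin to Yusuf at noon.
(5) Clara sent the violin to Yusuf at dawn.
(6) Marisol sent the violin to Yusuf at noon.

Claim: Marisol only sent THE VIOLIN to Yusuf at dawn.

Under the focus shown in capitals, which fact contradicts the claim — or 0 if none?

Focus (in capitals) is "the violin" — the thing. "Only" excludes alternative things while holding fixed agent = Marisol, recipient = Yusuf, setting = at dawn.
Every other fact changes something in the background, not just the thing. Nothing refutes the claim.

0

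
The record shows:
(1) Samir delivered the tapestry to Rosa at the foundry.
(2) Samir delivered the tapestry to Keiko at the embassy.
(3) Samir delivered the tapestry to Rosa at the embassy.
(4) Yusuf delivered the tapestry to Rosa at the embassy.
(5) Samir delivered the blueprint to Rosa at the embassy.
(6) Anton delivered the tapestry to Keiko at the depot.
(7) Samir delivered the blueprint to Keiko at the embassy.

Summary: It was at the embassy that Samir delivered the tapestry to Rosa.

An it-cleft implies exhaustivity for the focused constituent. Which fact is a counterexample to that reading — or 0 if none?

1

Focus of the cleft: "at the embassy" (the setting). Presupposed background: Samir as agent and the tapestry as thing and Rosa as recipient.
Exhaustivity: at the embassy is the only setting satisfying that background.
Fact (1) shares the background but with setting = at the foundry; exhaustivity is violated.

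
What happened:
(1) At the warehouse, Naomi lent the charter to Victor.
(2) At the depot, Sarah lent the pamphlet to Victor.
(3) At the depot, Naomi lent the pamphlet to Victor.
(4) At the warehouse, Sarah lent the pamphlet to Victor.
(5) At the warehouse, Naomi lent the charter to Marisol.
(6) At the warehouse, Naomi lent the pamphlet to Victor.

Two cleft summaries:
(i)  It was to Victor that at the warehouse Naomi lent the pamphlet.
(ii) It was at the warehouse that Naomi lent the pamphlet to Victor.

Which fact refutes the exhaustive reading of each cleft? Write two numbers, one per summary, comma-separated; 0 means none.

Summary (i) focuses "Victor" (the recipient); background Naomi as agent and the pamphlet as thing and at the warehouse as setting. No fact matches that background with a different recipient, so 0.
Summary (ii) focuses "at the warehouse" (the setting); background Naomi as agent and the pamphlet as thing and Victor as recipient. Fact (3) matches that background with setting = at the depot — refutes (ii).

0, 3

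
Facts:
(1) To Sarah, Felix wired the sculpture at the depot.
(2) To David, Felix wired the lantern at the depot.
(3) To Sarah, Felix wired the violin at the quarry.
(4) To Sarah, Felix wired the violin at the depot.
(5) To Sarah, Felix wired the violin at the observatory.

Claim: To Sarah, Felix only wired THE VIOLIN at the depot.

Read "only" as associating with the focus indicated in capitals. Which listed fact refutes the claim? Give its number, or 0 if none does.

Focus (in capitals) is "the violin" — the thing. "Only" excludes alternative things while holding fixed Felix as agent and Sarah as recipient and at the depot as setting.
Fact (1) matches on Felix as agent and Sarah as recipient and at the depot as setting, but has thing = the sculpture instead. That refutes the claim.

1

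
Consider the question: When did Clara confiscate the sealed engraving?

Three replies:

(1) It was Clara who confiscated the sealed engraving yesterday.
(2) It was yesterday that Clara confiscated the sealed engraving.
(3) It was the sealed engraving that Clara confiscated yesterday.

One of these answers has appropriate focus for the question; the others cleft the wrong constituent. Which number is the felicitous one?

2

The question word "when" targets the time.
Option (1) clefts "Clara" — the subject (agent), not what was asked.
Option (2) clefts "yesterday" — that matches what the question asks about.
Option (3) clefts "the sealed engraving" — the direct object, not what was asked.
So the congruent reply is (2).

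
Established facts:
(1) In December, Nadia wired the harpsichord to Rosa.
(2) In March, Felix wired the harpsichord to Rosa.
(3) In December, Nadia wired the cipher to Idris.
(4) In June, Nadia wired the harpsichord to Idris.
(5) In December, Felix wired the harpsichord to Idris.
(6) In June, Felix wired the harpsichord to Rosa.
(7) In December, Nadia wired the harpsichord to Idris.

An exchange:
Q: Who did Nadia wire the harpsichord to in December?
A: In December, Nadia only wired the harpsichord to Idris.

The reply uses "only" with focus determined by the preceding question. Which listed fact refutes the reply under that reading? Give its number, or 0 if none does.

1

Answering "Who did ... to ...?" puts focus on the recipient — here, "Idris".
So "only" ranges over recipients; the rest (agent = Nadia, thing = the harpsichord, setting = in December) is presupposed.
Fact (1) shares the background with a different recipient (Rosa) — counterexample.
(Fact (3) would refute a reading with focus on the thing — but that is not what the question asks.)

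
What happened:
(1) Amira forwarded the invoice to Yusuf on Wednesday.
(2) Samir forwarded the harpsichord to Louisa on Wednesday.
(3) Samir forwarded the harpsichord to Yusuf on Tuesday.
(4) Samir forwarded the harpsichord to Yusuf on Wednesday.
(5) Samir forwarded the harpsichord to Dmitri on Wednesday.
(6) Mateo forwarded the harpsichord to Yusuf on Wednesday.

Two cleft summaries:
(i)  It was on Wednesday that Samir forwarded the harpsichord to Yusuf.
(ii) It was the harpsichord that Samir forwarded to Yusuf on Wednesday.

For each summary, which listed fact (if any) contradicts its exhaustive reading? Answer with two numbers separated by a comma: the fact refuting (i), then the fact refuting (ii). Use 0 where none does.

3, 0

(i): focus "on Wednesday". Looking for same agent, thing, recipient (Samir / the harpsichord / Yusuf) with some other setting — fact (3) has on Tuesday there. Refuted.
(ii): focus "the harpsichord". No fact shares same agent, recipient, setting (Samir / Yusuf / on Wednesday) with a different thing. 0.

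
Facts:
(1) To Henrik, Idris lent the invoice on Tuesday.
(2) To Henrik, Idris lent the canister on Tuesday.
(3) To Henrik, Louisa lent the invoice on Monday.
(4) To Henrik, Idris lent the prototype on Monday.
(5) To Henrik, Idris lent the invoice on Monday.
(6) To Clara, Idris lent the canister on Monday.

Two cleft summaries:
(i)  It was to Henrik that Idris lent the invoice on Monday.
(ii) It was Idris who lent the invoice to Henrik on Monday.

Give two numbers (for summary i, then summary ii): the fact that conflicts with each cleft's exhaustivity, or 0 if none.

Summary (i) focuses "Henrik" (the recipient); background same agent, thing, setting (Idris / the invoice / on Monday). No fact matches that background with a different recipient, so 0.
Summary (ii) focuses "Idris" (the agent); background same thing, recipient, setting (the invoice / Henrik / on Monday). Fact (3) matches that background with agent = Louisa — refutes (ii).

0, 3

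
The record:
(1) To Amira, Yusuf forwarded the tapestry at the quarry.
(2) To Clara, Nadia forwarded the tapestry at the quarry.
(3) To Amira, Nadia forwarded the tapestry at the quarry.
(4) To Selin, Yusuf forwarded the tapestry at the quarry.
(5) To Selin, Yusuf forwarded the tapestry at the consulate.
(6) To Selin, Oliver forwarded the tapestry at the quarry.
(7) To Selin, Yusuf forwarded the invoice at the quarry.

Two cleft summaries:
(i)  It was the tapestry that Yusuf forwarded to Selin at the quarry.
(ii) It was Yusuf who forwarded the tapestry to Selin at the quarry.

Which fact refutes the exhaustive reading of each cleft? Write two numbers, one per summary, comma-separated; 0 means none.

(i): focus "the tapestry". Looking for same agent, recipient, setting (Yusuf / Selin / at the quarry) with some other thing — fact (7) has the invoice there. Refuted.
(ii): focus "Yusuf". Looking for same thing, recipient, setting (the tapestry / Selin / at the quarry) with some other agent — fact (6) has Oliver there. Refuted.

7, 6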